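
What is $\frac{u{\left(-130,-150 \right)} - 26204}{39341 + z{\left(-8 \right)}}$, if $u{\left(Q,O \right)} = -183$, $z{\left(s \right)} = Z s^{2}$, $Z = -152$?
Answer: $- \frac{26387}{29613} \approx -0.89106$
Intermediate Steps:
$z{\left(s \right)} = - 152 s^{2}$
$\frac{u{\left(-130,-150 \right)} - 26204}{39341 + z{\left(-8 \right)}} = \frac{-183 - 26204}{39341 - 152 \left(-8\right)^{2}} = - \frac{26387}{39341 - 9728} = - \frac{26387}{29613}$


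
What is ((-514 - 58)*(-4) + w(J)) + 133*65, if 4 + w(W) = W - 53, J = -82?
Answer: 10794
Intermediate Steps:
w(W) = -57 + W (w(W) = -4 + (W - 53) = -4 + (-53 + W) = -57 + W)
((-514 - 58)*(-4) + w(J)) + 133*65 = ((-514 - 58)*(-4) + (-57 - 82)) + 133*65 = (-572*(-4) - 139) + 8645 = (2288 - 139) + 8645 = 2149 + 8645 = 10794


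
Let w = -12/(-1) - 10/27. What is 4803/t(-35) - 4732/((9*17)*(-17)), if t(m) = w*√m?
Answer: 4732/2601 - 129681*I*√35/10990 ≈ 1.8193 - 69.809*I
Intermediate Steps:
w = 314/27 (w = -12*(-1) - 10*1/27 = 12 - 10/27 = 314/27 ≈ 11.630)
t(m) = 314*√m/27
4803/t(-35) - 4732/((9*17)*(-17)) = 4803/((314*√(-35)/27)) - 4732/((9*17)*(-17)) = 4803/((314*(I*√35)/27)) - 4732/(153*(-17)) = 4803/((314*I*√35/27)) - 4732/(-2601) = 4803*(-27*I*√35/10990) - 4732*(-1/2601) = -129681*I*√35/10990 + 4732/2601 = 4732/2601 - 129681*I*√35/10990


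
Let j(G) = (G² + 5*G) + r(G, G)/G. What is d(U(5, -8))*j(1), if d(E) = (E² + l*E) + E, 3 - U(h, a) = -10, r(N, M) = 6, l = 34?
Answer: 7488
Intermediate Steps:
U(h, a) = 13 (U(h, a) = 3 - 1*(-10) = 3 + 10 = 13)
d(E) = E² + 35*E (d(E) = (E² + 34*E) + E = E² + 35*E)
j(G) = G² + 5*G + 6/G (j(G) = (G² + 5*G) + 6/G = G² + 5*G + 6/G)
d(U(5, -8))*j(1) = (13*(35 + 13))*((6 + 1²*(5 + 1))/1) = (13*48)*(1*(6 + 1*6)) = 624*(1*(6 + 6)) = 624*(1*12) = 624*12 = 7488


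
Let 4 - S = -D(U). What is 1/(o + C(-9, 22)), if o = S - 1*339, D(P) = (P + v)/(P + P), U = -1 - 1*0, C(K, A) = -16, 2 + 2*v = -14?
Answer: -2/693 ≈ -0.0028860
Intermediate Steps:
v = -8 (v = -1 + (½)*(-14) = -1 - 7 = -8)
U = -1 (U = -1 + 0 = -1)
D(P) = (-8 + P)/(2*P) (D(P) = (P - 8)/(P + P) = (-8 + P)/((2*P)) = (-8 + P)*(1/(2*P)) = (-8 + P)/(2*P))
S = 17/2 (S = 4 - (-1)*(½)*(-8 - 1)/(-1) = 4 - (-1)*(½)*(-1)*(-9) = 4 - (-1)*9/2 = 4 - 1*(-9/2) = 4 + 9/2 = 17/2 ≈ 8.5000)
o = -661/2 (o = 17/2 - 1*339 = 17/2 - 339 = -661/2 ≈ -330.50)
1/(o + C(-9, 22)) = 1/(-661/2 - 16) = 1/(-693/2) = -2/693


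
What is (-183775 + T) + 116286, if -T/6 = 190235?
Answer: -1208899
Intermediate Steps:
T = -1141410 (T = -6*190235 = -1141410)
(-183775 + T) + 116286 = (-183775 - 1141410) + 116286 = -1325185 + 116286 = -1208899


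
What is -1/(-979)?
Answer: 1/979 ≈ 0.0010215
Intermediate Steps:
-1/(-979) = -1*(-1/979) = 1/979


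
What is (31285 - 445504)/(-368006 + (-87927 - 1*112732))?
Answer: 138073/189555 ≈ 0.72841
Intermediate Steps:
(31285 - 445504)/(-368006 + (-87927 - 1*112732)) = -414219/(-368006 + (-87927 - 112732)) = -414219/(-368006 - 200659) = -414219/(-568665) = -414219*(-1/568665) = 138073/189555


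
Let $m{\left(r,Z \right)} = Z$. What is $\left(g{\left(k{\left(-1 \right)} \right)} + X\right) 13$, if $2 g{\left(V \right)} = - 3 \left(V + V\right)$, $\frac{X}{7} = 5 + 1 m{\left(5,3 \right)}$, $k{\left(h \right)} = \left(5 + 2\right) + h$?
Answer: $494$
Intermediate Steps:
$k{\left(h \right)} = 7 + h$
$X = 56$ ($X = 7 \left(5 + 1 \cdot 3\right) = 7 \left(5 + 3\right) = 7 \cdot 8 = 56$)
$g{\left(V \right)} = - 3 V$ ($g{\left(V \right)} = \frac{\left(-3\right) \left(V + V\right)}{2} = \frac{\left(-3\right) 2 V}{2} = \frac{\left(-6\right) V}{2} = - 3 V$)
$\left(g{\left(k{\left(-1 \right)} \right)} + X\right) 13 = \left(- 3 \left(7 - 1\right) + 56\right) 13 = \left(\left(-3\right) 6 + 56\right) 13 = \left(-18 + 56\right) 13 = 38 \cdot 13 = 494$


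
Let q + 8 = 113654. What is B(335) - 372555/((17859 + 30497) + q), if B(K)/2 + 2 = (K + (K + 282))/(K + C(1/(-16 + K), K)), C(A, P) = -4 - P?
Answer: -78133515/162002 ≈ -482.30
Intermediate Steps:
q = 113646 (q = -8 + 113654 = 113646)
B(K) = -145 - K (B(K) = -4 + 2*((K + (K + 282))/(K + (-4 - K))) = -4 + 2*((K + (282 + K))/(-4)) = -4 + 2*((282 + 2*K)*(-¼)) = -4 + 2*(-141/2 - K/2) = -4 + (-141 - K) = -145 - K)
B(335) - 372555/((17859 + 30497) + q) = (-145 - 1*335) - 372555/((17859 + 30497) + 113646) = (-145 - 335) - 372555/(48356 + 113646) = -480 - 372555/162002 = -78133515/162002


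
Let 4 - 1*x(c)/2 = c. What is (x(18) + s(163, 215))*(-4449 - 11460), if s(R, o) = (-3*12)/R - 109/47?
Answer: 3722181003/7661 ≈ 4.8586e+5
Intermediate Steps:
x(c) = 8 - 2*c
s(R, o) = -109/47 - 36/R (s(R, o) = -36/R - 109*1/47 = -36/R - 109/47 = -109/47 - 36/R)
(x(18) + s(163, 215))*(-4449 - 11460) = ((8 - 2*18) + (-109/47 - 36/163))*(-4449 - 11460) = ((8 - 36) + (-109/47 - 36*1/163))*(-15909) = (-28 + (-109/47 - 36/163))*(-15909) = (-28 - 19459/7661)*(-15909) = -233967/7661*(-15909) = 3722181003/7661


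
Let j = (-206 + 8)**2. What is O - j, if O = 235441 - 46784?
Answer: 149453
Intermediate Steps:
O = 188657
j = 39204 (j = (-198)**2 = 39204)
O - j = 188657 - 1*39204 = 188657 - 39204 = 149453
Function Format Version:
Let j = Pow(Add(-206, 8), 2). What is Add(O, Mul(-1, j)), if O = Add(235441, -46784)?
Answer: 149453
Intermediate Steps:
O = 188657
j = 39204 (j = Pow(-198, 2) = 39204)
Add(O, Mul(-1, j)) = Add(188657, Mul(-1, 39204)) = Add(188657, -39204) = 149453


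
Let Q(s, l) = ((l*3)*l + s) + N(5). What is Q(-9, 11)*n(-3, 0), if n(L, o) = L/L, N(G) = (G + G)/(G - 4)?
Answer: 364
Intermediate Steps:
N(G) = 2*G/(-4 + G) (N(G) = (2*G)/(-4 + G) = 2*G/(-4 + G))
n(L, o) = 1
Q(s, l) = 10 + s + 3*l² (Q(s, l) = ((l*3)*l + s) + 2*5/(-4 + 5) = ((3*l)*l + s) + 2*5/1 = (3*l² + s) + 2*5*1 = (s + 3*l²) + 10 = 10 + s + 3*l²)
Q(-9, 11)*n(-3, 0) = (10 - 9 + 3*11²)*1 = (10 - 9 + 3*121)*1 = (10 - 9 + 363)*1 = 364*1 = 364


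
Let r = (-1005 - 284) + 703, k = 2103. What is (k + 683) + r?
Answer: 2200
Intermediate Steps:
r = -586 (r = -1289 + 703 = -586)
(k + 683) + r = (2103 + 683) - 586 = 2786 - 586 = 2200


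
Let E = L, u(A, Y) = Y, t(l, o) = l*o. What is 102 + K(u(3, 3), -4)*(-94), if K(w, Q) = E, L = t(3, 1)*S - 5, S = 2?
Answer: 8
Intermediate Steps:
L = 1 (L = (3*1)*2 - 5 = 3*2 - 5 = 6 - 5 = 1)
E = 1
K(w, Q) = 1
102 + K(u(3, 3), -4)*(-94) = 102 + 1*(-94) = 102 - 94 = 8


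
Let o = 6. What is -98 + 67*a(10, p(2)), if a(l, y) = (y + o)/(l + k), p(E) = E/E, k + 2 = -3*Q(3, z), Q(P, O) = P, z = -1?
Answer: -567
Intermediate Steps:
k = -11 (k = -2 - 3*3 = -2 - 9 = -11)
p(E) = 1
a(l, y) = (6 + y)/(-11 + l) (a(l, y) = (y + 6)/(l - 11) = (6 + y)/(-11 + l))
-98 + 67*a(10, p(2)) = -98 + 67*((6 + 1)/(-11 + 10)) = -98 + 67*(7/(-1)) = -98 + 67*(-1*7) = -98 + 67*(-7) = -98 - 469 = -567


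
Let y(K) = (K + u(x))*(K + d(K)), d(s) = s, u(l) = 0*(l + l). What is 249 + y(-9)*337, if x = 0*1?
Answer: 54843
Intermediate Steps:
x = 0
u(l) = 0 (u(l) = 0*(2*l) = 0)
y(K) = 2*K² (y(K) = (K + 0)*(K + K) = K*(2*K) = 2*K²)
249 + y(-9)*337 = 249 + (2*(-9)²)*337 = 249 + (2*81)*337 = 249 + 162*337 = 249 + 54594 = 54843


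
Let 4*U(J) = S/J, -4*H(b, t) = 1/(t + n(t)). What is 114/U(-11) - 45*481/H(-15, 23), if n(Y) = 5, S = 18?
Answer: 7271884/3 ≈ 2.4240e+6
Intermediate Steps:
H(b, t) = -1/(4*(5 + t)) (H(b, t) = -1/(4*(t + 5)) = -1/(4*(5 + t)))
U(J) = 9/(2*J) (U(J) = (18/J)/4 = 9/(2*J))
114/U(-11) - 45*481/H(-15, 23) = 114/(((9/2)/(-11))) - 45/(-1/(20 + 4*23)/481) = 114/(((9/2)*(-1/11))) - 45/(-1/(20 + 92)*(1/481)) = 114/(-9/22) - 45/(-1/112*(1/481)) = 114*(-22/9) - 45/(-1*1/112*(1/481)) = -836/3 - 45/((-1/112*1/481)) = -836/3 - 45/(-1/53872) = -836/3 - 45*(-53872) = -836/3 + 2424240 = 7271884/3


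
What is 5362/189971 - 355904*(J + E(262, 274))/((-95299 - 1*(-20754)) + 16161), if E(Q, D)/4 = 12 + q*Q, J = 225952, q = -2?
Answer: 946154493909234/693204179 ≈ 1.3649e+6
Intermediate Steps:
E(Q, D) = 48 - 8*Q (E(Q, D) = 4*(12 - 2*Q) = 48 - 8*Q)
5362/189971 - 355904*(J + E(262, 274))/((-95299 - 1*(-20754)) + 16161) = 5362/189971 - 355904*(225952 + (48 - 8*262))/((-95299 - 1*(-20754)) + 16161) = 5362*(1/189971) - 355904*(225952 + (48 - 2096))/((-95299 + 20754) + 16161) = 5362/189971 - 355904*(225952 - 2048)/(-74545 + 16161) = 5362/189971 - 355904/((-58384/223904)) = 5362/189971 - 355904/((-58384*1/223904)) = 5362/189971 - 355904/(-3649/13994) = 5362/189971 - 355904*(-13994/3649) = 5362/189971 + 4980520576/3649 = 946154493909234/693204179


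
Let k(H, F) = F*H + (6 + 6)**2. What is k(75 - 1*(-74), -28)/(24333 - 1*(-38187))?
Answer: -1007/15630 ≈ -0.064427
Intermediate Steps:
k(H, F) = 144 + F*H (k(H, F) = F*H + 12**2 = F*H + 144 = 144 + F*H)
k(75 - 1*(-74), -28)/(24333 - 1*(-38187)) = (144 - 28*(75 - 1*(-74)))/(24333 - 1*(-38187)) = (144 - 28*(75 + 74))/(24333 + 38187) = (144 - 28*149)/62520 = (144 - 4172)*(1/62520) = -4028*1/62520 = -1007/15630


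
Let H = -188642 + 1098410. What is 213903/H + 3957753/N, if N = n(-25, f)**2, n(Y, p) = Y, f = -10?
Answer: 1200256906893/189535000 ≈ 6332.6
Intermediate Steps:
H = 909768
N = 625 (N = (-25)**2 = 625)
213903/H + 3957753/N = 213903/909768 + 3957753/625 = 213903*(1/909768) + 3957753*(1/625) = 71301/303256 + 3957753/625 = 1200256906893/189535000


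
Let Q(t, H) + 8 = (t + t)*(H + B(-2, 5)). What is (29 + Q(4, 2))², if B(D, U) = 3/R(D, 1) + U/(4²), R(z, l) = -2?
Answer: 3025/4 ≈ 756.25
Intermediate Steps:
B(D, U) = -3/2 + U/16 (B(D, U) = 3/(-2) + U/(4²) = 3*(-½) + U/16 = -3/2 + U*(1/16) = -3/2 + U/16)
Q(t, H) = -8 + 2*t*(-19/16 + H) (Q(t, H) = -8 + (t + t)*(H + (-3/2 + (1/16)*5)) = -8 + (2*t)*(H + (-3/2 + 5/16)) = -8 + (2*t)*(H - 19/16) = -8 + (2*t)*(-19/16 + H) = -8 + 2*t*(-19/16 + H))
(29 + Q(4, 2))² = (29 + (-8 - 19/8*4 + 2*2*4))² = (29 + (-8 - 19/2 + 16))² = (29 - 3/2)² = (55/2)² = 3025/4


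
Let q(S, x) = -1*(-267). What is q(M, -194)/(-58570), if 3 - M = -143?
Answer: -267/58570 ≈ -0.0045586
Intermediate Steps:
M = 146 (M = 3 - 1*(-143) = 3 + 143 = 146)
q(S, x) = 267
q(M, -194)/(-58570) = 267/(-58570) = 267*(-1/58570) = -267/58570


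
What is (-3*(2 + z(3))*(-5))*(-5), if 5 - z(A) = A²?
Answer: 150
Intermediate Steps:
z(A) = 5 - A²
(-3*(2 + z(3))*(-5))*(-5) = (-3*(2 + (5 - 1*3²))*(-5))*(-5) = (-3*(2 + (5 - 1*9))*(-5))*(-5) = (-3*(2 + (5 - 9))*(-5))*(-5) = (-3*(2 - 4)*(-5))*(-5) = (-3*(-2)*(-5))*(-5) = (6*(-5))*(-5) = -30*(-5) = 150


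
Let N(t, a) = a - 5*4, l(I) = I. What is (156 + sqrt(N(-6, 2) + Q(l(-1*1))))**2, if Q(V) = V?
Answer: (156 + I*sqrt(19))**2 ≈ 24317.0 + 1360.0*I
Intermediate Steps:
N(t, a) = -20 + a (N(t, a) = a - 20 = -20 + a)
(156 + sqrt(N(-6, 2) + Q(l(-1*1))))**2 = (156 + sqrt((-20 + 2) - 1*1))**2 = (156 + sqrt(-18 - 1))**2 = (156 + sqrt(-19))**2 = (156 + I*sqrt(19))**2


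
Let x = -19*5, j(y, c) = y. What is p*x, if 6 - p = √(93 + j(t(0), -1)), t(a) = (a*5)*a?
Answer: -570 + 95*√93 ≈ 346.15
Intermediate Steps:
t(a) = 5*a² (t(a) = (5*a)*a = 5*a²)
x = -95
p = 6 - √93 (p = 6 - √(93 + 5*0²) = 6 - √(93 + 5*0) = 6 - √(93 + 0) = 6 - √93 ≈ -3.6437)
p*x = (6 - √93)*(-95) = -570 + 95*√93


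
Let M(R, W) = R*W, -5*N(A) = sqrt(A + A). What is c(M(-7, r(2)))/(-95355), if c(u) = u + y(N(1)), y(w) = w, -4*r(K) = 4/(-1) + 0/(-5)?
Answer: 7/95355 + sqrt(2)/476775 ≈ 7.6376e-5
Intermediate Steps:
r(K) = 1 (r(K) = -(4/(-1) + 0/(-5))/4 = -(4*(-1) + 0*(-1/5))/4 = -(-4 + 0)/4 = -1/4*(-4) = 1)
N(A) = -sqrt(2)*sqrt(A)/5 (N(A) = -sqrt(A + A)/5 = -sqrt(2)*sqrt(A)/5)
c(u) = u - sqrt(2)/5 (c(u) = u - sqrt(2)*sqrt(1)/5 = u - 1/5*sqrt(2)*1 = u - sqrt(2)/5)
c(M(-7, r(2)))/(-95355) = (-7*1 - sqrt(2)/5)/(-95355) = (-7 - sqrt(2)/5)*(-1/95355) = 7/95355 + sqrt(2)/476775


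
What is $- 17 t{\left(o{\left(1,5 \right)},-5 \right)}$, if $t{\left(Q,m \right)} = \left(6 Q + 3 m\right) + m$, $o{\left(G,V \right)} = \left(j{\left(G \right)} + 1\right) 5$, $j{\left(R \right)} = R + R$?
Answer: $-1190$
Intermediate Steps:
$j{\left(R \right)} = 2 R$
$o{\left(G,V \right)} = 5 + 10 G$ ($o{\left(G,V \right)} = \left(2 G + 1\right) 5 = \left(1 + 2 G\right) 5 = 5 + 10 G$)
$t{\left(Q,m \right)} = 4 m + 6 Q$ ($t{\left(Q,m \right)} = \left(3 m + 6 Q\right) + m = 4 m + 6 Q$)
$- 17 t{\left(o{\left(1,5 \right)},-5 \right)} = - 17 \left(4 \left(-5\right) + 6 \left(5 + 10 \cdot 1\right)\right) = - 17 \left(-20 + 6 \left(5 + 10\right)\right) = - 17 \left(-20 + 6 \cdot 15\right) = - 17 \left(-20 + 90\right) = \left(-17\right) 70 = -1190$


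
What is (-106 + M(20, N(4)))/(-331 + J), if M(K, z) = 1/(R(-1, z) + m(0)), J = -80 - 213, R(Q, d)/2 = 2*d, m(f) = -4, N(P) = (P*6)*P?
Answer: 40279/237120 ≈ 0.16987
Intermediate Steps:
N(P) = 6*P**2 (N(P) = (6*P)*P = 6*P**2)
R(Q, d) = 4*d (R(Q, d) = 2*(2*d) = 4*d)
J = -293
M(K, z) = 1/(-4 + 4*z) (M(K, z) = 1/(4*z - 4) = 1/(-4 + 4*z))
(-106 + M(20, N(4)))/(-331 + J) = (-106 + 1/(4*(-1 + 6*4**2)))/(-331 - 293) = (-106 + 1/(4*(-1 + 6*16)))/(-624) = (-106 + 1/(4*(-1 + 96)))*(-1/624) = (-106 + (1/4)/95)*(-1/624) = (-106 + (1/4)*(1/95))*(-1/624) = (-106 + 1/380)*(-1/624) = -40279/380*(-1/624) = 40279/237120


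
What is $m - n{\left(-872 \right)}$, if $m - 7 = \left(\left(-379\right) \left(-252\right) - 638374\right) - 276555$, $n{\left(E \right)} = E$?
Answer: $-818542$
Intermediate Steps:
$m = -819414$ ($m = 7 - 819421 = -819414$)
$m - n{\left(-872 \right)} = -819414 - -872 = -819414 + 872 = -818542$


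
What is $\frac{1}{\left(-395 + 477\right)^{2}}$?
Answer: $\frac{1}{6724} \approx 0.00014872$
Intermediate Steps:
$\frac{1}{\left(-395 + 477\right)^{2}} = \frac{1}{82^{2}} = \frac{1}{6724}$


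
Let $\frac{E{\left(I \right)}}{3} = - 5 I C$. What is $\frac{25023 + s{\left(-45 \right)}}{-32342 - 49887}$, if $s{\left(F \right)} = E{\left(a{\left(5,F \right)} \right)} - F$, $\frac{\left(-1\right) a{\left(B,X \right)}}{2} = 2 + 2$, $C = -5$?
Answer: $- \frac{24468}{82229} \approx -0.29756$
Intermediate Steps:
$a{\left(B,X \right)} = -8$ ($a{\left(B,X \right)} = - 2 \left(2 + 2\right) = \left(-2\right) 4 = -8$)
$E{\left(I \right)} = 75 I$ ($E{\left(I \right)} = 3 - 5 I \left(-5\right) = 3 \cdot 25 I = 75 I$)
$s{\left(F \right)} = -600 - F$ ($s{\left(F \right)} = 75 \left(-8\right) - F = -600 - F$)
$\frac{25023 + s{\left(-45 \right)}}{-32342 - 49887} = \frac{25023 - 555}{-32342 - 49887} = \frac{25023 + \left(-600 + 45\right)}{-82229} = \left(25023 - 555\right) \left(- \frac{1}{82229}\right) = 24468 \left(- \frac{1}{82229}\right) = - \frac{24468}{82229}$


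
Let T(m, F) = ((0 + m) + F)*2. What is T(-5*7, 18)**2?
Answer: 1156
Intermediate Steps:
T(m, F) = 2*F + 2*m (T(m, F) = (m + F)*2 = (F + m)*2 = 2*F + 2*m)
T(-5*7, 18)**2 = (2*18 + 2*(-5*7))**2 = (36 + 2*(-35))**2 = (36 - 70)**2 = (-34)**2 = 1156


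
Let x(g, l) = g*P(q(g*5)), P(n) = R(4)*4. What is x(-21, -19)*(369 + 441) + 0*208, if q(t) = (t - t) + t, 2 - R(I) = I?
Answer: 136080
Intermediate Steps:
R(I) = 2 - I
q(t) = t (q(t) = 0 + t = t)
P(n) = -8 (P(n) = (2 - 1*4)*4 = (2 - 4)*4 = -2*4 = -8)
x(g, l) = -8*g (x(g, l) = g*(-8) = -8*g)
x(-21, -19)*(369 + 441) + 0*208 = (-8*(-21))*(369 + 441) + 0*208 = 168*810 + 0 = 136080 + 0 = 136080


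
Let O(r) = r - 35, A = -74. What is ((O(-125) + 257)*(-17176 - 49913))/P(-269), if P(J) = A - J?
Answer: -2169211/65 ≈ -33373.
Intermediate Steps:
O(r) = -35 + r
P(J) = -74 - J
((O(-125) + 257)*(-17176 - 49913))/P(-269) = (((-35 - 125) + 257)*(-17176 - 49913))/(-74 - 1*(-269)) = ((-160 + 257)*(-67089))/(-74 + 269) = (97*(-67089))/195 = -6507633*1/195 = -2169211/65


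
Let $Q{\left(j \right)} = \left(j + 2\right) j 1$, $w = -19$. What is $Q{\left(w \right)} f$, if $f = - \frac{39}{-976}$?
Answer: $\frac{12597}{976} \approx 12.907$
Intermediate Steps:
$Q{\left(j \right)} = j \left(2 + j\right)$ ($Q{\left(j \right)} = \left(2 + j\right) j 1 = j \left(2 + j\right) 1 = j \left(2 + j\right)$)
$f = \frac{39}{976}$ ($f = \left(-39\right) \left(- \frac{1}{976}\right) = \frac{39}{976} \approx 0.039959$)
$Q{\left(w \right)} f = - 19 \left(2 - 19\right) \frac{39}{976} = \left(-19\right) \left(-17\right) \frac{39}{976} = 323 \cdot \frac{39}{976} = \frac{12597}{976}$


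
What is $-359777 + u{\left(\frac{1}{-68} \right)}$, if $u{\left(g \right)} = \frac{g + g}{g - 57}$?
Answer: $- \frac{1394855427}{3877} \approx -3.5978 \cdot 10^{5}$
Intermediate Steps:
$u{\left(g \right)} = \frac{2 g}{-57 + g}$
$-359777 + u{\left(\frac{1}{-68} \right)} = -359777 + \frac{2}{\left(-68\right) \left(-57 + \frac{1}{-68}\right)} = -359777 + 2 \left(- \frac{1}{68}\right) \frac{1}{-57 - \frac{1}{68}} = -359777 + 2 \left(- \frac{1}{68}\right) \frac{1}{- \frac{3877}{68}} = -359777 + 2 \left(- \frac{1}{68}\right) \left(- \frac{68}{3877}\right) = -359777 + \frac{2}{3877} = - \frac{1394855427}{3877}$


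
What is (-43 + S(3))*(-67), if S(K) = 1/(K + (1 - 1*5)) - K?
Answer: 3149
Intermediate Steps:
S(K) = 1/(-4 + K) - K (S(K) = 1/(K + (1 - 5)) - K = 1/(K - 4) - K = 1/(-4 + K) - K)
(-43 + S(3))*(-67) = (-43 + (1 - 1*3**2 + 4*3)/(-4 + 3))*(-67) = (-43 + (1 - 1*9 + 12)/(-1))*(-67) = (-43 - (1 - 9 + 12))*(-67) = (-43 - 1*4)*(-67) = (-43 - 4)*(-67) = -47*(-67) = 3149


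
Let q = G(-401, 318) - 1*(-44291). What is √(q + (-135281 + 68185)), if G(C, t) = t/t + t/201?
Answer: I*√102360054/67 ≈ 151.0*I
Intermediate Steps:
G(C, t) = 1 + t/201 (G(C, t) = 1 + t*(1/201) = 1 + t/201)
q = 2967670/67 (q = (1 + (1/201)*318) - 1*(-44291) = (1 + 106/67) + 44291 = 173/67 + 44291 = 2967670/67 ≈ 44294.)
√(q + (-135281 + 68185)) = √(2967670/67 + (-135281 + 68185)) = √(2967670/67 - 67096) = √(-1527762/67) = I*√102360054/67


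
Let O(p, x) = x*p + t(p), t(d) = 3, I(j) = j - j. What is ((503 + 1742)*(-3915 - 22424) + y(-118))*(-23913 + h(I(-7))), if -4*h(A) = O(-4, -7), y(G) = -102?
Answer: 5657846495231/4 ≈ 1.4145e+12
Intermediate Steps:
I(j) = 0
O(p, x) = 3 + p*x (O(p, x) = x*p + 3 = p*x + 3 = 3 + p*x)
h(A) = -31/4 (h(A) = -(3 - 4*(-7))/4 = -(3 + 28)/4 = -¼*31 = -31/4)
((503 + 1742)*(-3915 - 22424) + y(-118))*(-23913 + h(I(-7))) = ((503 + 1742)*(-3915 - 22424) - 102)*(-23913 - 31/4) = (2245*(-26339) - 102)*(-95683/4) = (-59131055 - 102)*(-95683/4) = -59131157*(-95683/4) = 5657846495231/4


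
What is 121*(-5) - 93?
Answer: -698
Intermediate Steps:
121*(-5) - 93 = -605 - 93 = -698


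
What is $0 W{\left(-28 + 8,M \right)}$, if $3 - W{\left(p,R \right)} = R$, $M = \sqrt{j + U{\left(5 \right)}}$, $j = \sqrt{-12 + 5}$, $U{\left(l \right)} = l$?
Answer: $0$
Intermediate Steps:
$j = i \sqrt{7}$ ($j = \sqrt{-7} = i \sqrt{7} \approx 2.6458 i$)
$M = \sqrt{5 + i \sqrt{7}}$ ($M = \sqrt{i \sqrt{7} + 5} = \sqrt{5 + i \sqrt{7}} \approx 2.3083 + 0.57309 i$)
$W{\left(p,R \right)} = 3 - R$
$0 W{\left(-28 + 8,M \right)} = 0 \left(3 - \sqrt{5 + i \sqrt{7}}\right) = 0$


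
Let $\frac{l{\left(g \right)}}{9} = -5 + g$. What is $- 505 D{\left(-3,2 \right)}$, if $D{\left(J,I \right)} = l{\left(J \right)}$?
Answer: $36360$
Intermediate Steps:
$l{\left(g \right)} = -45 + 9 g$ ($l{\left(g \right)} = 9 \left(-5 + g\right) = -45 + 9 g$)
$D{\left(J,I \right)} = -45 + 9 J$
$- 505 D{\left(-3,2 \right)} = - 505 \left(-45 + 9 \left(-3\right)\right) = - 505 \left(-45 - 27\right) = \left(-505\right) \left(-72\right) = 36360$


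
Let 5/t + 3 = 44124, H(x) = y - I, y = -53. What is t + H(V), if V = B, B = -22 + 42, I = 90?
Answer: -6309298/44121 ≈ -143.00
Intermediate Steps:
B = 20
V = 20
H(x) = -143 (H(x) = -53 - 1*90 = -53 - 90 = -143)
t = 5/44121 (t = 5/(-3 + 44124) = 5/44121 ≈ 0.00011332)
t + H(V) = 5/44121 - 143 = -6309298/44121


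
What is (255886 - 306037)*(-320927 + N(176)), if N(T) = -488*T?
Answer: 20402179065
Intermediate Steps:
(255886 - 306037)*(-320927 + N(176)) = (255886 - 306037)*(-320927 - 488*176) = -50151*(-320927 - 85888) = -50151*(-406815) = 20402179065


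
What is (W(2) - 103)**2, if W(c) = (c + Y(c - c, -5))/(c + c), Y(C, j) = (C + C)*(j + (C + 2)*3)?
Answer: 42025/4 ≈ 10506.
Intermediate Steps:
Y(C, j) = 2*C*(6 + j + 3*C) (Y(C, j) = (2*C)*(j + (2 + C)*3) = (2*C)*(j + (6 + 3*C)) = (2*C)*(6 + j + 3*C) = 2*C*(6 + j + 3*C))
W(c) = 1/2 (W(c) = (c + 2*(c - c)*(6 - 5 + 3*(c - c)))/(c + c) = (c + 2*0*(6 - 5 + 3*0))/((2*c)) = (c + 2*0*(6 - 5 + 0))*(1/(2*c)) = (c + 2*0*1)*(1/(2*c)) = (c + 0)*(1/(2*c)) = c*(1/(2*c)) = 1/2)
(W(2) - 103)**2 = (1/2 - 103)**2 = (-205/2)**2 = 42025/4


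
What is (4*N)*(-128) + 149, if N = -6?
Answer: 3221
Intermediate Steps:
(4*N)*(-128) + 149 = (4*(-6))*(-128) + 149 = -24*(-128) + 149 = 3072 + 149 = 3221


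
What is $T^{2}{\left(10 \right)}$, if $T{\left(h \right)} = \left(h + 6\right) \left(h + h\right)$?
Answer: $102400$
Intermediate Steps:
$T{\left(h \right)} = 2 h \left(6 + h\right)$ ($T{\left(h \right)} = \left(6 + h\right) 2 h = 2 h \left(6 + h\right)$)
$T^{2}{\left(10 \right)} = \left(2 \cdot 10 \left(6 + 10\right)\right)^{2} = \left(2 \cdot 10 \cdot 16\right)^{2} = 320^{2} = 102400$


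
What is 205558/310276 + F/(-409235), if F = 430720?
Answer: -4952055059/12697579886 ≈ -0.39000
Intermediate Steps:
205558/310276 + F/(-409235) = 205558/310276 + 430720/(-409235) = 205558*(1/310276) + 430720*(-1/409235) = 102779/155138 - 86144/81847 = -4952055059/12697579886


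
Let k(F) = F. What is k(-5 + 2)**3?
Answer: -27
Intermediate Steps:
k(-5 + 2)**3 = (-5 + 2)**3 = (-3)**3 = -27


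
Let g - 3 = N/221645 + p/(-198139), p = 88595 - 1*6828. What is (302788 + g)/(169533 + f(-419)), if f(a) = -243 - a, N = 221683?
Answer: 13297552400867327/7453028464421395 ≈ 1.7842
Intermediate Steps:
p = 81767 (p = 88595 - 6828 = 81767)
g = 157550357187/43916518655 (g = 3 + (221683/221645 + 81767/(-198139)) = 3 + (221683*(1/221645) + 81767*(-1/198139)) = 3 + (221683/221645 - 81767/198139) = 3 + 25800801222/43916518655 = 157550357187/43916518655 ≈ 3.5875)
(302788 + g)/(169533 + f(-419)) = (302788 + 157550357187/43916518655)/(169533 + (-243 - 1*(-419))) = 13297552400867327/(43916518655*(169533 + (-243 + 419))) = 13297552400867327/(43916518655*(169533 + 176)) = (13297552400867327/43916518655)/169709 = (13297552400867327/43916518655)*(1/169709) = 13297552400867327/7453028464421395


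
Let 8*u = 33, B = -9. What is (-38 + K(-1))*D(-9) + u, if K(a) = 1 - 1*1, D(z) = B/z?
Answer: -271/8 ≈ -33.875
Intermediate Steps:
D(z) = -9/z
u = 33/8 (u = (1/8)*33 = 33/8 ≈ 4.1250)
K(a) = 0 (K(a) = 1 - 1 = 0)
(-38 + K(-1))*D(-9) + u = (-38 + 0)*(-9/(-9)) + 33/8 = -(-342)*(-1)/9 + 33/8 = -38*1 + 33/8 = -38 + 33/8 = -271/8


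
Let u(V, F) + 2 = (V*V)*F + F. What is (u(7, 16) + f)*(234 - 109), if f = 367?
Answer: 145625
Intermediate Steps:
u(V, F) = -2 + F + F*V² (u(V, F) = -2 + ((V*V)*F + F) = -2 + (V²*F + F) = -2 + (F*V² + F) = -2 + (F + F*V²) = -2 + F + F*V²)
(u(7, 16) + f)*(234 - 109) = ((-2 + 16 + 16*7²) + 367)*(234 - 109) = ((-2 + 16 + 16*49) + 367)*125 = ((-2 + 16 + 784) + 367)*125 = (798 + 367)*125 = 1165*125 = 145625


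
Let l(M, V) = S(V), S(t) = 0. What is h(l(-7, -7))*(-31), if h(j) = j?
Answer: 0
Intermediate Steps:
l(M, V) = 0
h(l(-7, -7))*(-31) = 0*(-31) = 0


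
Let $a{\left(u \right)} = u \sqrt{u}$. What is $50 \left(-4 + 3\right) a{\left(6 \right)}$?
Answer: $- 300 \sqrt{6} \approx -734.85$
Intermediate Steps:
$a{\left(u \right)} = u^{\frac{3}{2}}$
$50 \left(-4 + 3\right) a{\left(6 \right)} = 50 \left(-4 + 3\right) 6^{\frac{3}{2}} = 50 \left(- 6 \sqrt{6}\right) = - 300 \sqrt{6}$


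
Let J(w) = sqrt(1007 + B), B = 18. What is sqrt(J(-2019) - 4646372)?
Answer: sqrt(-4646372 + 5*sqrt(41)) ≈ 2155.5*I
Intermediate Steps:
J(w) = 5*sqrt(41) (J(w) = sqrt(1007 + 18) = sqrt(1025) = 5*sqrt(41))
sqrt(J(-2019) - 4646372) = sqrt(5*sqrt(41) - 4646372) = sqrt(-4646372 + 5*sqrt(41))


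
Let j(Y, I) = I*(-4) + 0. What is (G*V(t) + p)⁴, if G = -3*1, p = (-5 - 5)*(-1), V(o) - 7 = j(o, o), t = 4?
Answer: 1874161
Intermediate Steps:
j(Y, I) = -4*I (j(Y, I) = -4*I + 0 = -4*I)
V(o) = 7 - 4*o
p = 10 (p = -10*(-1) = 10)
G = -3
(G*V(t) + p)⁴ = (-3*(7 - 4*4) + 10)⁴ = (-3*(7 - 16) + 10)⁴ = (-3*(-9) + 10)⁴ = (27 + 10)⁴ = 37⁴ = 1874161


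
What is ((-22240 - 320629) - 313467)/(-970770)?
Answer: 328168/485385 ≈ 0.67610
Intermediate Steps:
((-22240 - 320629) - 313467)/(-970770) = (-342869 - 313467)*(-1/970770) = -656336*(-1/970770) = 328168/485385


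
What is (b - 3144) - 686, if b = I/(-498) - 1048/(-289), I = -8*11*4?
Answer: -275298814/71961 ≈ -3825.7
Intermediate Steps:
I = -352 (I = -88*4 = -352)
b = 311816/71961 (b = -352/(-498) - 1048/(-289) = -352*(-1/498) - 1048*(-1/289) = 176/249 + 1048/289 = 311816/71961 ≈ 4.3331)
(b - 3144) - 686 = (311816/71961 - 3144) - 686 = -225933568/71961 - 686 = -275298814/71961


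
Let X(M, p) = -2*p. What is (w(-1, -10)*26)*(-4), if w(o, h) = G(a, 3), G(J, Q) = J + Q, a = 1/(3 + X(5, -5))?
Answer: -320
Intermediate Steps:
a = 1/13 (a = 1/(3 - 2*(-5)) = 1/(3 + 10) = 1/13 ≈ 0.076923)
w(o, h) = 40/13 (w(o, h) = 1/13 + 3 = 40/13)
(w(-1, -10)*26)*(-4) = ((40/13)*26)*(-4) = 80*(-4) = -320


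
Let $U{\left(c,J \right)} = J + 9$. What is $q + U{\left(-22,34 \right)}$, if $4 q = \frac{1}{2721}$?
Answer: $\frac{468013}{10884} \approx 43.0$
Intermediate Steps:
$U{\left(c,J \right)} = 9 + J$
$q = \frac{1}{10884}$ ($q = \frac{1}{4 \cdot 2721} = \frac{1}{4} \cdot \frac{1}{2721} = \frac{1}{10884} \approx 9.1878 \cdot 10^{-5}$)
$q + U{\left(-22,34 \right)} = \frac{1}{10884} + \left(9 + 34\right) = \frac{1}{10884} + 43 = \frac{468013}{10884}$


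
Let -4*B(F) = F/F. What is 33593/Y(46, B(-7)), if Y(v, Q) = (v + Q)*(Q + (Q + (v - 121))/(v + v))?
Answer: -49448896/71919 ≈ -687.56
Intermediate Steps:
B(F) = -1/4 (B(F) = -F/(4*F) = -1/4*1 = -1/4)
Y(v, Q) = (Q + v)*(Q + (-121 + Q + v)/(2*v)) (Y(v, Q) = (Q + v)*(Q + (Q + (-121 + v))/((2*v))) = (Q + v)*(Q + (-121 + Q + v)*(1/(2*v))) = (Q + v)*(Q + (-121 + Q + v)/(2*v)))
33593/Y(46, B(-7)) = 33593/(((1/2)*((-1/4)**2 - 121*(-1/4) + 46*(-121 + 46 + 2*(-1/4) + 2*(-1/4)**2 + 2*(-1/4)*46))/46)) = 33593/(((1/2)*(1/46)*(1/16 + 121/4 + 46*(-121 + 46 - 1/2 + 2*(1/16) - 23)))) = 33593/(((1/2)*(1/46)*(1/16 + 121/4 + 46*(-121 + 46 - 1/2 + 1/8 - 23)))) = 33593/(((1/2)*(1/46)*(1/16 + 121/4 + 46*(-787/8)))) = 33593/(((1/2)*(1/46)*(1/16 + 121/4 - 18101/4))) = 33593/(((1/2)*(1/46)*(-71919/16))) = 33593/(-71919/1472) = 33593*(-1472/71919) = -49448896/71919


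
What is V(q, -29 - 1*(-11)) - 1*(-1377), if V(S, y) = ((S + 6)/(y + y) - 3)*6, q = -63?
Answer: 2737/2 ≈ 1368.5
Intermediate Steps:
V(S, y) = -18 + 3*(6 + S)/y (V(S, y) = ((6 + S)/((2*y)) - 3)*6 = ((6 + S)*(1/(2*y)) - 3)*6 = ((6 + S)/(2*y) - 3)*6 = (-3 + (6 + S)/(2*y))*6 = -18 + 3*(6 + S)/y)
V(q, -29 - 1*(-11)) - 1*(-1377) = 3*(6 - 63 - 6*(-29 - 1*(-11)))/(-29 - 1*(-11)) - 1*(-1377) = 3*(6 - 63 - 6*(-29 + 11))/(-29 + 11) + 1377 = 3*(6 - 63 - 6*(-18))/(-18) + 1377 = 3*(-1/18)*(6 - 63 + 108) + 1377 = 3*(-1/18)*51 + 1377 = -17/2 + 1377 = 2737/2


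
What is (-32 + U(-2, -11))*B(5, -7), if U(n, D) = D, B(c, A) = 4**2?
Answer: -688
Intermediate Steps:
B(c, A) = 16
(-32 + U(-2, -11))*B(5, -7) = (-32 - 11)*16 = -43*16 = -688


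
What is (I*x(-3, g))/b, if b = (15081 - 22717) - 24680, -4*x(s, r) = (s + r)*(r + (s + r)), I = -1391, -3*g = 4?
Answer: -307411/1163376 ≈ -0.26424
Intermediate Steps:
g = -4/3 (g = -⅓*4 = -4/3 ≈ -1.3333)
x(s, r) = -(r + s)*(s + 2*r)/4 (x(s, r) = -(s + r)*(r + (s + r))/4 = -(r + s)*(r + (r + s))/4 = -(r + s)*(s + 2*r)/4)
b = -32316 (b = -7636 - 24680 = -32316)
(I*x(-3, g))/b = -1391*(-(-4/3)²/2 - ¼*(-3)² - ¾*(-4/3)*(-3))/(-32316) = -1391*(-½*16/9 - ¼*9 - 3)*(-1/32316) = -1391*(-8/9 - 9/4 - 3)*(-1/32316) = -1391*(-221/36)*(-1/32316) = (307411/36)*(-1/32316) = -307411/1163376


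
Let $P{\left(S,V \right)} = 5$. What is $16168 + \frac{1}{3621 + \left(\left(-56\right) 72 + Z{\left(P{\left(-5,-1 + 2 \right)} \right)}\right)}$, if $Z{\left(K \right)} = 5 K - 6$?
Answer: $\frac{6337855}{392} \approx 16168.0$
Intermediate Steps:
$Z{\left(K \right)} = -6 + 5 K$
$16168 + \frac{1}{3621 + \left(\left(-56\right) 72 + Z{\left(P{\left(-5,-1 + 2 \right)} \right)}\right)} = 16168 + \frac{1}{3621 + \left(\left(-56\right) 72 + \left(-6 + 5 \cdot 5\right)\right)} = 16168 + \frac{1}{3621 + \left(-4032 + \left(-6 + 25\right)\right)} = 16168 + \frac{1}{3621 + \left(-4032 + 19\right)} = 16168 + \frac{1}{3621 - 4013} = 16168 + \frac{1}{-392} = 16168 - \frac{1}{392} = \frac{6337855}{392}$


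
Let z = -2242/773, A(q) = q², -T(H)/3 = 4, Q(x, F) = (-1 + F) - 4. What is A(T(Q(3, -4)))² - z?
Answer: 16031170/773 ≈ 20739.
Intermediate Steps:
Q(x, F) = -5 + F
T(H) = -12 (T(H) = -3*4 = -12)
z = -2242/773 (z = -2242*1/773 = -2242/773 ≈ -2.9004)
A(T(Q(3, -4)))² - z = ((-12)²)² - 1*(-2242/773) = 144² + 2242/773 = 20736 + 2242/773 = 16031170/773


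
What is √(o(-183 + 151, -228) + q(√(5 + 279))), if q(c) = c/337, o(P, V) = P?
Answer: √(-3634208 + 674*√71)/337 ≈ 5.6524*I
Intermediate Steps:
q(c) = c/337 (q(c) = c*(1/337) = c/337)
√(o(-183 + 151, -228) + q(√(5 + 279))) = √((-183 + 151) + √(5 + 279)/337) = √(-32 + √284/337) = √(-32 + (2*√71)/337) = √(-32 + 2*√71/337)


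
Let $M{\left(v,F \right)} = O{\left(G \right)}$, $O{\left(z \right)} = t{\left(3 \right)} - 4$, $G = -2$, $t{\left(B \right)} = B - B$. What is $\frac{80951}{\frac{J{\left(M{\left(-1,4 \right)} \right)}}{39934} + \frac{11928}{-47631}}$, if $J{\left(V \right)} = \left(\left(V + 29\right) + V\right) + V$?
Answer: $- \frac{51325533984218}{158507675} \approx -3.238 \cdot 10^{5}$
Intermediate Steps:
$t{\left(B \right)} = 0$
$O{\left(z \right)} = -4$ ($O{\left(z \right)} = 0 - 4 = -4$)
$M{\left(v,F \right)} = -4$
$J{\left(V \right)} = 29 + 3 V$ ($J{\left(V \right)} = \left(\left(29 + V\right) + V\right) + V = \left(29 + 2 V\right) + V = 29 + 3 V$)
$\frac{80951}{\frac{J{\left(M{\left(-1,4 \right)} \right)}}{39934} + \frac{11928}{-47631}} = \frac{80951}{\frac{29 + 3 \left(-4\right)}{39934} + \frac{11928}{-47631}} = \frac{80951}{\left(29 - 12\right) \frac{1}{39934} + 11928 \left(- \frac{1}{47631}\right)} = \frac{80951}{17 \cdot \frac{1}{39934} - \frac{3976}{15877}} = \frac{80951}{\frac{17}{39934} - \frac{3976}{15877}} = \frac{80951}{- \frac{158507675}{634032118}} = 80951 \left(- \frac{634032118}{158507675}\right) = - \frac{51325533984218}{158507675}$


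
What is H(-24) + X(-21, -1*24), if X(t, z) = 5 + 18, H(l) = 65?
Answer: 88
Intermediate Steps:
X(t, z) = 23
H(-24) + X(-21, -1*24) = 65 + 23 = 88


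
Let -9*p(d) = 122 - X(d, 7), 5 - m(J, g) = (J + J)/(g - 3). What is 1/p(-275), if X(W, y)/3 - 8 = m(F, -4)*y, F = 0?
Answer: 9/7 ≈ 1.2857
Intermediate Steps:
m(J, g) = 5 - 2*J/(-3 + g) (m(J, g) = 5 - (J + J)/(g - 3) = 5 - 2*J/(-3 + g))
X(W, y) = 24 + 15*y (X(W, y) = 24 + 3*(((-15 - 2*0 + 5*(-4))/(-3 - 4))*y) = 24 + 3*(((-15 + 0 - 20)/(-7))*y) = 24 + 3*((-⅐*(-35))*y) = 24 + 3*(5*y) = 24 + 15*y)
p(d) = 7/9 (p(d) = -(122 - (24 + 15*7))/9 = -(122 - (24 + 105))/9 = -(122 - 1*129)/9 = -(122 - 129)/9 = -⅑*(-7) = 7/9)
1/p(-275) = 1/(7/9) = 9/7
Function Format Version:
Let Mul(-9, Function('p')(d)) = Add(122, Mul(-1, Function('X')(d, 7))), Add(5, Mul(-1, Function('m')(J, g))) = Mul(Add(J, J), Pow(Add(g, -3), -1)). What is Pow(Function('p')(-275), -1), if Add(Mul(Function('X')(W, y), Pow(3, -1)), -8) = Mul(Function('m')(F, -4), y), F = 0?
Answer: Rational(9, 7) ≈ 1.2857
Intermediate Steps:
Function('m')(J, g) = Add(5, Mul(-2, J, Pow(Add(-3, g), -1))) (Function('m')(J, g) = Add(5, Mul(-1, Mul(Add(J, J), Pow(Add(g, -3), -1)))) = Add(5, Mul(-1, Mul(Mul(2, J), Pow(Add(-3, g), -1)))) = Add(5, Mul(-1, Mul(2, J, Pow(Add(-3, g), -1)))) = Add(5, Mul(-2, J, Pow(Add(-3, g), -1))))
Function('X')(W, y) = Add(24, Mul(15, y)) (Function('X')(W, y) = Add(24, Mul(3, Mul(Mul(Pow(Add(-3, -4), -1), Add(-15, Mul(-2, 0), Mul(5, -4))), y))) = Add(24, Mul(3, Mul(Mul(Pow(-7, -1), Add(-15, 0, -20)), y))) = Add(24, Mul(3, Mul(Mul(Rational(-1, 7), -35), y))) = Add(24, Mul(3, Mul(5, y))) = Add(24, Mul(15, y)))
Function('p')(d) = Rational(7, 9) (Function('p')(d) = Mul(Rational(-1, 9), Add(122, Mul(-1, Add(24, Mul(15, 7))))) = Mul(Rational(-1, 9), Add(122, Mul(-1, Add(24, 105)))) = Mul(Rational(-1, 9), Add(122, Mul(-1, 129))) = Mul(Rational(-1, 9), Add(122, -129)) = Mul(Rational(-1, 9), -7) = Rational(7, 9))
Pow(Function('p')(-275), -1) = Pow(Rational(7, 9), -1) = Rational(9, 7)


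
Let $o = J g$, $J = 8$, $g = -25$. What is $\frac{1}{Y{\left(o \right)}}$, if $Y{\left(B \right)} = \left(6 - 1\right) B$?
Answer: $- \frac{1}{1000} \approx -0.001$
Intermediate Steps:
$o = -200$ ($o = 8 \left(-25\right) = -200$)
$Y{\left(B \right)} = 5 B$
$\frac{1}{Y{\left(o \right)}} = \frac{1}{5 \left(-200\right)} = \frac{1}{-1000} = - \frac{1}{1000}$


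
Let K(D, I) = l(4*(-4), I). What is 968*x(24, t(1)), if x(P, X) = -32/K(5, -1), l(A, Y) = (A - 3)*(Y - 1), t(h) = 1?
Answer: -15488/19 ≈ -815.16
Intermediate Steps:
l(A, Y) = (-1 + Y)*(-3 + A) (l(A, Y) = (-3 + A)*(-1 + Y) = (-1 + Y)*(-3 + A))
K(D, I) = 19 - 19*I (K(D, I) = 3 - 4*(-4) - 3*I + (4*(-4))*I = 3 - 1*(-16) - 3*I - 16*I = 3 + 16 - 3*I - 16*I = 19 - 19*I)
x(P, X) = -16/19 (x(P, X) = -32/(19 - 19*(-1)) = -32/(19 + 19) = -32/38 = -32*1/38 = -16/19)
968*x(24, t(1)) = 968*(-16/19) = -15488/19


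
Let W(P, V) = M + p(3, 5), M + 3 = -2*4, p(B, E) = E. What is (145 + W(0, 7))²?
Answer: 19321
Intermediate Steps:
M = -11 (M = -3 - 2*4 = -3 - 8 = -11)
W(P, V) = -6 (W(P, V) = -11 + 5 = -6)
(145 + W(0, 7))² = (145 - 6)² = 139² = 19321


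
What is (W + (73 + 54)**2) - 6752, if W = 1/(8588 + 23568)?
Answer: 301526813/32156 ≈ 9377.0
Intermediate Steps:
W = 1/32156 ≈ 3.1098e-5
(W + (73 + 54)**2) - 6752 = (1/32156 + (73 + 54)**2) - 6752 = (1/32156 + 127**2) - 6752 = (1/32156 + 16129) - 6752 = 518644125/32156 - 6752 = 301526813/32156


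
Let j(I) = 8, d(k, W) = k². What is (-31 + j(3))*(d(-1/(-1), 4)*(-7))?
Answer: 161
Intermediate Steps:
(-31 + j(3))*(d(-1/(-1), 4)*(-7)) = (-31 + 8)*((-1/(-1))²*(-7)) = -23*(-1*(-1))²*(-7) = -23*1²*(-7) = -23*(-7) = 161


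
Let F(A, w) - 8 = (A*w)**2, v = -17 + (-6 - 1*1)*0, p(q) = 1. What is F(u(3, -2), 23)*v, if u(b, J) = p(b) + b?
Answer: -144024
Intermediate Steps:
u(b, J) = 1 + b
v = -17 (v = -17 + (-6 - 1)*0 = -17 - 7*0 = -17 + 0 = -17)
F(A, w) = 8 + A**2*w**2 (F(A, w) = 8 + (A*w)**2 = 8 + A**2*w**2)
F(u(3, -2), 23)*v = (8 + (1 + 3)**2*23**2)*(-17) = (8 + 4**2*529)*(-17) = (8 + 16*529)*(-17) = (8 + 8464)*(-17) = 8472*(-17) = -144024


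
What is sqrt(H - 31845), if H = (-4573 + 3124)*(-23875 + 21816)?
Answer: sqrt(2951646) ≈ 1718.0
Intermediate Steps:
H = 2983491 (H = -1449*(-2059) = 2983491)
sqrt(H - 31845) = sqrt(2983491 - 31845) = sqrt(2951646)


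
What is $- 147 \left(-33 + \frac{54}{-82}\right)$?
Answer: $\frac{202860}{41} \approx 4947.8$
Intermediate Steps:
$- 147 \left(-33 + \frac{54}{-82}\right) = - 147 \left(-33 + 54 \left(- \frac{1}{82}\right)\right) = - 147 \left(-33 - \frac{27}{41}\right) = \left(-147\right) \left(- \frac{1380}{41}\right) = \frac{202860}{41}$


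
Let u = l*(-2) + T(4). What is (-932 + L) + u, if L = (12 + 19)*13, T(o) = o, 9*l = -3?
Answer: -1573/3 ≈ -524.33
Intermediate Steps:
l = -⅓ (l = (⅑)*(-3) = -⅓ ≈ -0.33333)
L = 403 (L = 31*13 = 403)
u = 14/3 (u = -⅓*(-2) + 4 = ⅔ + 4 = 14/3 ≈ 4.6667)
(-932 + L) + u = (-932 + 403) + 14/3 = -529 + 14/3 = -1573/3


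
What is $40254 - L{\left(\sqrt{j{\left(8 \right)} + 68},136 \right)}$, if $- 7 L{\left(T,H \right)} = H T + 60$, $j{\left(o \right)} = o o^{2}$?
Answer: $\frac{281838}{7} + \frac{272 \sqrt{145}}{7} \approx 40731.0$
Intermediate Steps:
$j{\left(o \right)} = o^{3}$
$L{\left(T,H \right)} = - \frac{60}{7} - \frac{H T}{7}$ ($L{\left(T,H \right)} = - \frac{H T + 60}{7} = - \frac{60 + H T}{7} = - \frac{60}{7} - \frac{H T}{7}$)
$40254 - L{\left(\sqrt{j{\left(8 \right)} + 68},136 \right)} = 40254 - \left(- \frac{60}{7} - \frac{136 \sqrt{8^{3} + 68}}{7}\right) = 40254 - \left(- \frac{60}{7} - \frac{136 \sqrt{512 + 68}}{7}\right) = 40254 - \left(- \frac{60}{7} - \frac{136 \sqrt{580}}{7}\right) = 40254 - \left(- \frac{60}{7} - \frac{136 \cdot 2 \sqrt{145}}{7}\right) = 40254 - \left(- \frac{60}{7} - \frac{272 \sqrt{145}}{7}\right) = 40254 + \left(\frac{60}{7} + \frac{272 \sqrt{145}}{7}\right) = \frac{281838}{7} + \frac{272 \sqrt{145}}{7}$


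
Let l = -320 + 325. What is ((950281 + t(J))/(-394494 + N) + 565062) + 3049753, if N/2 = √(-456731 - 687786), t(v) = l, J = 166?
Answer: 140643405934106369/38907523526 - 475143*I*√1144517/38907523526 ≈ 3.6148e+6 - 0.013065*I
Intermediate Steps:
l = 5
t(v) = 5
N = 2*I*√1144517 (N = 2*√(-456731 - 687786) = 2*√(-1144517) = 2*(I*√1144517) = 2*I*√1144517 ≈ 2139.6*I)
((950281 + t(J))/(-394494 + N) + 565062) + 3049753 = ((950281 + 5)/(-394494 + 2*I*√1144517) + 565062) + 3049753 = (950286/(-394494 + 2*I*√1144517) + 565062) + 3049753 = (565062 + 950286/(-394494 + 2*I*√1144517)) + 3049753 = 3614815 + 950286/(-394494 + 2*I*√1144517)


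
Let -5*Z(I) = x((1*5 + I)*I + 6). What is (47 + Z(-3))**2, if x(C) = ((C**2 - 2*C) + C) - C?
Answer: 2209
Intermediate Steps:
x(C) = C**2 - 2*C (x(C) = (C**2 - C) - C = C**2 - 2*C)
Z(I) = -(4 + I*(5 + I))*(6 + I*(5 + I))/5 (Z(I) = -((1*5 + I)*I + 6)*(-2 + ((1*5 + I)*I + 6))/5 = -((5 + I)*I + 6)*(-2 + ((5 + I)*I + 6))/5 = -(I*(5 + I) + 6)*(-2 + (I*(5 + I) + 6))/5 = -(6 + I*(5 + I))*(-2 + (6 + I*(5 + I)))/5 = -(6 + I*(5 + I))*(4 + I*(5 + I))/5 = -(4 + I*(5 + I))*(6 + I*(5 + I))/5)
(47 + Z(-3))**2 = (47 - (4 + (-3)**2 + 5*(-3))*(6 + (-3)**2 + 5*(-3))/5)**2 = (47 - (4 + 9 - 15)*(6 + 9 - 15)/5)**2 = (47 - 1/5*(-2)*0)**2 = (47 + 0)**2 = 47**2 = 2209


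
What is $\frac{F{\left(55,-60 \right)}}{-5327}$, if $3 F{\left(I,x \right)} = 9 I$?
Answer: $- \frac{165}{5327} \approx -0.030974$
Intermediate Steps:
$F{\left(I,x \right)} = 3 I$ ($F{\left(I,x \right)} = \frac{9 I}{3} = 3 I$)
$\frac{F{\left(55,-60 \right)}}{-5327} = \frac{3 \cdot 55}{-5327} = 165 \left(- \frac{1}{5327}\right) = - \frac{165}{5327}$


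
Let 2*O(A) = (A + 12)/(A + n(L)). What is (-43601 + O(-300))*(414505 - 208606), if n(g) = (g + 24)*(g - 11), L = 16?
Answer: -224427645111/25 ≈ -8.9771e+9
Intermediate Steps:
n(g) = (-11 + g)*(24 + g) (n(g) = (24 + g)*(-11 + g) = (-11 + g)*(24 + g))
O(A) = (12 + A)/(2*(200 + A)) (O(A) = ((A + 12)/(A + (-264 + 16² + 13*16)))/2 = ((12 + A)/(A + (-264 + 256 + 208)))/2 = ((12 + A)/(A + 200))/2 = ((12 + A)/(200 + A))/2 = (12 + A)/(2*(200 + A)))
(-43601 + O(-300))*(414505 - 208606) = (-43601 + (12 - 300)/(2*(200 - 300)))*(414505 - 208606) = (-43601 + (½)*(-288)/(-100))*205899 = (-43601 + (½)*(-1/100)*(-288))*205899 = (-43601 + 36/25)*205899 = -1089989/25*205899 = -224427645111/25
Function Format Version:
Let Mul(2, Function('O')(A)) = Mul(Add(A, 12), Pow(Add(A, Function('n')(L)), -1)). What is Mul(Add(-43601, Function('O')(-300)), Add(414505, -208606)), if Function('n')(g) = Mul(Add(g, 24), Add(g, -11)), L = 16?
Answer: Rational(-224427645111, 25) ≈ -8.9771e+9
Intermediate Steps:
Function('n')(g) = Mul(Add(-11, g), Add(24, g)) (Function('n')(g) = Mul(Add(24, g), Add(-11, g)) = Mul(Add(-11, g), Add(24, g)))
Function('O')(A) = Mul(Rational(1, 2), Pow(Add(200, A), -1), Add(12, A)) (Function('O')(A) = Mul(Rational(1, 2), Mul(Add(A, 12), Pow(Add(A, Add(-264, Pow(16, 2), Mul(13, 16))), -1))) = Mul(Rational(1, 2), Mul(Add(12, A), Pow(Add(A, Add(-264, 256, 208)), -1))) = Mul(Rational(1, 2), Mul(Add(12, A), Pow(Add(A, 200), -1))) = Mul(Rational(1, 2), Mul(Add(12, A), Pow(Add(200, A), -1))) = Mul(Rational(1, 2), Mul(Pow(Add(200, A), -1), Add(12, A))) = Mul(Rational(1, 2), Pow(Add(200, A), -1), Add(12, A)))
Mul(Add(-43601, Function('O')(-300)), Add(414505, -208606)) = Mul(Add(-43601, Mul(Rational(1, 2), Pow(Add(200, -300), -1), Add(12, -300))), Add(414505, -208606)) = Mul(Add(-43601, Mul(Rational(1, 2), Pow(-100, -1), -288)), 205899) = Mul(Add(-43601, Mul(Rational(1, 2), Rational(-1, 100), -288)), 205899) = Mul(Add(-43601, Rational(36, 25)), 205899) = Mul(Rational(-1089989, 25), 205899) = Rational(-224427645111, 25)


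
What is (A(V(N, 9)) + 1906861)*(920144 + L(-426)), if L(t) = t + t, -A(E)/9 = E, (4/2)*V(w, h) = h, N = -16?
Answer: 1752924831086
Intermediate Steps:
V(w, h) = h/2
A(E) = -9*E
L(t) = 2*t
(A(V(N, 9)) + 1906861)*(920144 + L(-426)) = (-9*9/2 + 1906861)*(920144 + 2*(-426)) = (-9*9/2 + 1906861)*(920144 - 852) = (-81/2 + 1906861)*919292 = (3813641/2)*919292 = 1752924831086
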